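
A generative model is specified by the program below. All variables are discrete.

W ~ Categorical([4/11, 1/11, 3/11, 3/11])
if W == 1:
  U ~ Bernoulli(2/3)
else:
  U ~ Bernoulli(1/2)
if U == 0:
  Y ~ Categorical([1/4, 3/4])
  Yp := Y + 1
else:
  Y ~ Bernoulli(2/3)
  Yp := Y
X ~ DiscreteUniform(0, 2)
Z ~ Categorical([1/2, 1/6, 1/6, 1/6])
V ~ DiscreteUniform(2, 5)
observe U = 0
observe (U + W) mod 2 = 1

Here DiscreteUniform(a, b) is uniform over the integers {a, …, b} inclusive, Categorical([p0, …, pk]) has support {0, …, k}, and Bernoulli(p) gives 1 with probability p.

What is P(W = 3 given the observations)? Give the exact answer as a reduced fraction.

P(W = 3 | obs) = 9/11

Enumerate traces; 192 have nonzero weight after conditioning:
  (W=1, U=0, Y=0, X=0, Z=0, V=2) weight 1/3168
  (W=1, U=0, Y=0, X=0, Z=0, V=3) weight 1/3168
  (W=1, U=0, Y=0, X=0, Z=0, V=4) weight 1/3168
  (W=1, U=0, Y=0, X=0, Z=0, V=5) weight 1/3168
  (W=1, U=0, Y=0, X=0, Z=1, V=2) weight 1/9504
  (W=1, U=0, Y=0, X=0, Z=1, V=3) weight 1/9504
  (W=1, U=0, Y=0, X=0, Z=1, V=4) weight 1/9504
  (W=1, U=0, Y=0, X=0, Z=1, V=5) weight 1/9504
  (W=3, U=0, Y=0, X=0, Z=0, V=2) weight 1/704
  … 183 more
Group by W:
  weight(W=1) = 1/33
  weight(W=3) = 3/22
Total weight = 1/33 + 3/22 = 1/6
P(W=1 | obs) = 1/33 / 1/6 = 2/11
P(W=3 | obs) = 3/22 / 1/6 = 9/11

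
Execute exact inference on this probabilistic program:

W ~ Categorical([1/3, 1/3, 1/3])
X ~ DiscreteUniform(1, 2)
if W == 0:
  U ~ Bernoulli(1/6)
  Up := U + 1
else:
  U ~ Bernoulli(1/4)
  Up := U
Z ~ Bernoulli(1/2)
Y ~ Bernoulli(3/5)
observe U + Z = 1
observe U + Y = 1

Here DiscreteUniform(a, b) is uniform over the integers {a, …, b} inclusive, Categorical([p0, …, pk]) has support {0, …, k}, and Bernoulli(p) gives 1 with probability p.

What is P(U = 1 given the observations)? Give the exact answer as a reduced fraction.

Enumerate traces; 12 have nonzero weight after conditioning:
  (W=0, X=1, U=0, Z=1, Y=1) weight 1/24
  (W=0, X=1, U=1, Z=0, Y=0) weight 1/180
  (W=0, X=2, U=0, Z=1, Y=1) weight 1/24
  (W=0, X=2, U=1, Z=0, Y=0) weight 1/180
  (W=1, X=1, U=0, Z=1, Y=1) weight 3/80
  (W=1, X=1, U=1, Z=0, Y=0) weight 1/120
  (W=1, X=2, U=0, Z=1, Y=1) weight 3/80
  (W=1, X=2, U=1, Z=0, Y=0) weight 1/120
  … 4 more
Group by U:
  weight(U=0) = 7/30
  weight(U=1) = 2/45
Total weight = 7/30 + 2/45 = 5/18
P(U=0 | obs) = 7/30 / 5/18 = 21/25
P(U=1 | obs) = 2/45 / 5/18 = 4/25

P(U = 1 | obs) = 4/25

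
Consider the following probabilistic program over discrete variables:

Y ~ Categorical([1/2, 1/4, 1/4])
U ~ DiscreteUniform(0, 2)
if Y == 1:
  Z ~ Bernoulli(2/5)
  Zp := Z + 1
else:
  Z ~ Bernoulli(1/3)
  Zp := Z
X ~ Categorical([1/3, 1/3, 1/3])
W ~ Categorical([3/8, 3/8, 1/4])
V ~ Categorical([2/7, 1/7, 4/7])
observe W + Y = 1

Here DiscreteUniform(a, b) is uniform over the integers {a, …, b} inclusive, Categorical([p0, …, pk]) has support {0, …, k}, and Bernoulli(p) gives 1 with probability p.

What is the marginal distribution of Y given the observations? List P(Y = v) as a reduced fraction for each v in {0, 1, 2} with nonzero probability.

P(Y=0) = 2/3, P(Y=1) = 1/3

Enumerate traces; 108 have nonzero weight after conditioning:
  (Y=0, U=0, Z=0, X=0, W=1, V=0) weight 1/252
  (Y=0, U=0, Z=0, X=0, W=1, V=1) weight 1/504
  (Y=0, U=0, Z=0, X=0, W=1, V=2) weight 1/126
  (Y=0, U=0, Z=0, X=1, W=1, V=0) weight 1/252
  (Y=0, U=0, Z=0, X=1, W=1, V=1) weight 1/504
  (Y=0, U=0, Z=0, X=1, W=1, V=2) weight 1/126
  (Y=0, U=0, Z=0, X=2, W=1, V=0) weight 1/252
  (Y=0, U=0, Z=0, X=2, W=1, V=1) weight 1/504
  (Y=1, U=0, Z=0, X=0, W=0, V=0) weight 1/560
  … 99 more
Group by Y:
  weight(Y=0) = 3/16
  weight(Y=1) = 3/32
Total weight = 3/16 + 3/32 = 9/32
P(Y=0 | obs) = 3/16 / 9/32 = 2/3
P(Y=1 | obs) = 3/32 / 9/32 = 1/3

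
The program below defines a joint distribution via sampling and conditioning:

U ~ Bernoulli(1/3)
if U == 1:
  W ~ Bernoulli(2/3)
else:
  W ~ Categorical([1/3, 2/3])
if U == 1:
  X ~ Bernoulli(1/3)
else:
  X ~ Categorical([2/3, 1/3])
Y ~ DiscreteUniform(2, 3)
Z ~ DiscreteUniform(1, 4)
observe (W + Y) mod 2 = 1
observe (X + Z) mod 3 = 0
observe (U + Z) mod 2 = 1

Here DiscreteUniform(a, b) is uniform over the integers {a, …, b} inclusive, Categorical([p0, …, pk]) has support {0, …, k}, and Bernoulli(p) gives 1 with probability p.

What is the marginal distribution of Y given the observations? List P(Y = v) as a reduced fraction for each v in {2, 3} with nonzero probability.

P(Y=2) = 2/3, P(Y=3) = 1/3

Enumerate traces; 4 have nonzero weight after conditioning:
  (U=0, W=0, X=0, Y=3, Z=3) weight 1/54
  (U=0, W=1, X=0, Y=2, Z=3) weight 1/27
  (U=1, W=0, X=1, Y=3, Z=2) weight 1/216
  (U=1, W=1, X=1, Y=2, Z=2) weight 1/108
Group by Y:
  weight(Y=2) = 5/108
  weight(Y=3) = 5/216
Total weight = 5/108 + 5/216 = 5/72
P(Y=2 | obs) = 5/108 / 5/72 = 2/3
P(Y=3 | obs) = 5/216 / 5/72 = 1/3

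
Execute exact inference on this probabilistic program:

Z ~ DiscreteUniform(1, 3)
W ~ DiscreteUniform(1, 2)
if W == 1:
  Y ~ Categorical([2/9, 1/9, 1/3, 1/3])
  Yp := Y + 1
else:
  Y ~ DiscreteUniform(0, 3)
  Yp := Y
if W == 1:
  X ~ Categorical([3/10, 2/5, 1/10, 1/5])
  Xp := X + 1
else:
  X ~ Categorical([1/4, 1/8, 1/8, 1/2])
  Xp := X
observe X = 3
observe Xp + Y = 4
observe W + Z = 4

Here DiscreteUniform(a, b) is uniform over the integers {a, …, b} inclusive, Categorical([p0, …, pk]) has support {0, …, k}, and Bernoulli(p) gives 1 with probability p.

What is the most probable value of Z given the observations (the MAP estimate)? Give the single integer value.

Enumerate traces; 2 have nonzero weight after conditioning:
  (Z=2, W=2, Y=1, X=3) weight 1/48
  (Z=3, W=1, Y=0, X=3) weight 1/135
Group by Z:
  weight(Z=2) = 1/48
  weight(Z=3) = 1/135
Total weight = 1/48 + 1/135 = 61/2160
P(Z=2 | obs) = 1/48 / 61/2160 = 45/61
P(Z=3 | obs) = 1/135 / 61/2160 = 16/61
argmax = 2

argmax_v P(Z = v | obs) = 2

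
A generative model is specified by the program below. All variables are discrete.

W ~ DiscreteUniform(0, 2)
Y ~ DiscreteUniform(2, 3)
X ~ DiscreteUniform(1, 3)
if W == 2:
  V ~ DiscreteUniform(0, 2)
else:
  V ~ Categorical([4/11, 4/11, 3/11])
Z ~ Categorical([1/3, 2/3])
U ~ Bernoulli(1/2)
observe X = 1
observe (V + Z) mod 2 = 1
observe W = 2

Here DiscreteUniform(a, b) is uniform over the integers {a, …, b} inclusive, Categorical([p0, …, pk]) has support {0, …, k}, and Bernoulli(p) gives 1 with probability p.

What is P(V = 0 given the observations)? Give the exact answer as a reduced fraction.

P(V = 0 | obs) = 2/5

Enumerate traces; 12 have nonzero weight after conditioning:
  (W=2, Y=2, X=1, V=0, Z=1, U=0) weight 1/162
  (W=2, Y=2, X=1, V=0, Z=1, U=1) weight 1/162
  (W=2, Y=2, X=1, V=1, Z=0, U=0) weight 1/324
  (W=2, Y=2, X=1, V=1, Z=0, U=1) weight 1/324
  (W=2, Y=2, X=1, V=2, Z=1, U=0) weight 1/162
  (W=2, Y=2, X=1, V=2, Z=1, U=1) weight 1/162
  (W=2, Y=3, X=1, V=0, Z=1, U=0) weight 1/162
  (W=2, Y=3, X=1, V=0, Z=1, U=1) weight 1/162
  … 4 more
Group by V:
  weight(V=0) = 2/81
  weight(V=1) = 1/81
  weight(V=2) = 2/81
Total weight = 2/81 + 1/81 + 2/81 = 5/81
P(V=0 | obs) = 2/81 / 5/81 = 2/5
P(V=1 | obs) = 1/81 / 5/81 = 1/5
P(V=2 | obs) = 2/81 / 5/81 = 2/5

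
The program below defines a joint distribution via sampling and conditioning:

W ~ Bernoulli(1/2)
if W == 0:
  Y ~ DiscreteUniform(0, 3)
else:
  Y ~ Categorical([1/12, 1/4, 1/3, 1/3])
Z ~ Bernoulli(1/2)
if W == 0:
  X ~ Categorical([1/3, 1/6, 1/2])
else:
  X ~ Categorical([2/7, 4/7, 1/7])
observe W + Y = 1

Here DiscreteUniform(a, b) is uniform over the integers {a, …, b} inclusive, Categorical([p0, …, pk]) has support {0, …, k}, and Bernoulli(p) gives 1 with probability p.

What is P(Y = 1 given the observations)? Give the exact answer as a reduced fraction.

Enumerate traces; 12 have nonzero weight after conditioning:
  (W=0, Y=1, Z=0, X=0) weight 1/48
  (W=0, Y=1, Z=0, X=1) weight 1/96
  (W=0, Y=1, Z=0, X=2) weight 1/32
  (W=0, Y=1, Z=1, X=0) weight 1/48
  (W=0, Y=1, Z=1, X=1) weight 1/96
  (W=0, Y=1, Z=1, X=2) weight 1/32
  (W=1, Y=0, Z=0, X=0) weight 1/168
  (W=1, Y=0, Z=0, X=1) weight 1/84
  … 4 more
Group by Y:
  weight(Y=0) = 1/24
  weight(Y=1) = 1/8
Total weight = 1/24 + 1/8 = 1/6
P(Y=0 | obs) = 1/24 / 1/6 = 1/4
P(Y=1 | obs) = 1/8 / 1/6 = 3/4

P(Y = 1 | obs) = 3/4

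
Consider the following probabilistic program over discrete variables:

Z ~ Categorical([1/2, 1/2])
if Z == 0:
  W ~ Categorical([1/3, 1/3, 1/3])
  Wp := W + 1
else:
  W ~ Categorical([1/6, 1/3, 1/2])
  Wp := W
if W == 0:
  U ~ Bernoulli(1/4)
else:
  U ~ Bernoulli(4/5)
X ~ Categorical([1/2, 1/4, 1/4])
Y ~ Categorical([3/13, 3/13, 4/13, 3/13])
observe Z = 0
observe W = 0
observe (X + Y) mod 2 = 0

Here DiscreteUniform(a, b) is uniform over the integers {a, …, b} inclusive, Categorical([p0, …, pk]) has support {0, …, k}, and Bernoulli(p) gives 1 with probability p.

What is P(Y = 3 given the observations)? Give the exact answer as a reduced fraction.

Enumerate traces; 12 have nonzero weight after conditioning:
  (Z=0, W=0, U=0, X=0, Y=0) weight 3/208
  (Z=0, W=0, U=0, X=0, Y=2) weight 1/52
  (Z=0, W=0, U=0, X=1, Y=1) weight 3/416
  (Z=0, W=0, U=0, X=1, Y=3) weight 3/416
  (Z=0, W=0, U=0, X=2, Y=0) weight 3/416
  (Z=0, W=0, U=0, X=2, Y=2) weight 1/104
  (Z=0, W=0, U=1, X=0, Y=0) weight 1/208
  (Z=0, W=0, U=1, X=0, Y=2) weight 1/156
  … 4 more
Group by Y:
  weight(Y=0) = 3/104
  weight(Y=1) = 1/104
  weight(Y=2) = 1/26
  weight(Y=3) = 1/104
Total weight = 3/104 + 1/104 + 1/26 + 1/104 = 9/104
P(Y=0 | obs) = 3/104 / 9/104 = 1/3
P(Y=1 | obs) = 1/104 / 9/104 = 1/9
P(Y=2 | obs) = 1/26 / 9/104 = 4/9
P(Y=3 | obs) = 1/104 / 9/104 = 1/9

P(Y = 3 | obs) = 1/9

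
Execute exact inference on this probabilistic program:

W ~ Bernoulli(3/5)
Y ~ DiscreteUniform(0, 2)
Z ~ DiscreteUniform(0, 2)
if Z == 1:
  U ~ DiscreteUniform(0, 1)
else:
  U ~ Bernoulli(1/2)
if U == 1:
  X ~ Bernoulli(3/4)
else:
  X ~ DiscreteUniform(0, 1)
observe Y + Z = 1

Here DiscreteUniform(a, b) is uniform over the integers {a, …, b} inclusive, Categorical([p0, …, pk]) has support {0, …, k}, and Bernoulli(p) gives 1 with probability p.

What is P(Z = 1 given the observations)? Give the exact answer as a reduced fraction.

Enumerate traces; 16 have nonzero weight after conditioning:
  (W=0, Y=0, Z=1, U=0, X=0) weight 1/90
  (W=0, Y=0, Z=1, U=0, X=1) weight 1/90
  (W=0, Y=0, Z=1, U=1, X=0) weight 1/180
  (W=0, Y=0, Z=1, U=1, X=1) weight 1/60
  (W=0, Y=1, Z=0, U=0, X=0) weight 1/90
  (W=0, Y=1, Z=0, U=0, X=1) weight 1/90
  (W=0, Y=1, Z=0, U=1, X=0) weight 1/180
  (W=0, Y=1, Z=0, U=1, X=1) weight 1/60
  … 8 more
Group by Z:
  weight(Z=0) = 1/9
  weight(Z=1) = 1/9
Total weight = 1/9 + 1/9 = 2/9
P(Z=0 | obs) = 1/9 / 2/9 = 1/2
P(Z=1 | obs) = 1/9 / 2/9 = 1/2

P(Z = 1 | obs) = 1/2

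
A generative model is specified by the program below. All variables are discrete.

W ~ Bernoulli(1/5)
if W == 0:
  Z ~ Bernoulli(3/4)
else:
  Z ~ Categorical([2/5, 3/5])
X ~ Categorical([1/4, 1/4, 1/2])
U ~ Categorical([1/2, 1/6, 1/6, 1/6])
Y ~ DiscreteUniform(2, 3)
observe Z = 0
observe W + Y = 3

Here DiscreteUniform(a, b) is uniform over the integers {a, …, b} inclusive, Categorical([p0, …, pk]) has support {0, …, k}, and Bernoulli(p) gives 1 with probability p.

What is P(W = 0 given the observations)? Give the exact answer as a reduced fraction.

Enumerate traces; 24 have nonzero weight after conditioning:
  (W=0, Z=0, X=0, U=0, Y=3) weight 1/80
  (W=0, Z=0, X=0, U=1, Y=3) weight 1/240
  (W=0, Z=0, X=0, U=2, Y=3) weight 1/240
  (W=0, Z=0, X=0, U=3, Y=3) weight 1/240
  (W=0, Z=0, X=1, U=0, Y=3) weight 1/80
  (W=0, Z=0, X=1, U=1, Y=3) weight 1/240
  (W=0, Z=0, X=1, U=2, Y=3) weight 1/240
  (W=0, Z=0, X=1, U=3, Y=3) weight 1/240
  (W=1, Z=0, X=0, U=0, Y=2) weight 1/200
  … 15 more
Group by W:
  weight(W=0) = 1/10
  weight(W=1) = 1/25
Total weight = 1/10 + 1/25 = 7/50
P(W=0 | obs) = 1/10 / 7/50 = 5/7
P(W=1 | obs) = 1/25 / 7/50 = 2/7

P(W = 0 | obs) = 5/7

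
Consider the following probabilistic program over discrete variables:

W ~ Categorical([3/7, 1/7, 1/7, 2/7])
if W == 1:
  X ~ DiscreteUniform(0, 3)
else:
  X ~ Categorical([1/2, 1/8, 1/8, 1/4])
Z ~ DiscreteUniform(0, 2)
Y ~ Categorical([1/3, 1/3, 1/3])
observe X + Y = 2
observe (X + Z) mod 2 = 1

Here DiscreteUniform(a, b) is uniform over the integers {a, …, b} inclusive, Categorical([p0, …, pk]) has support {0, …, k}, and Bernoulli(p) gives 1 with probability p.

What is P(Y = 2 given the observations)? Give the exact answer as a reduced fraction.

Enumerate traces; 16 have nonzero weight after conditioning:
  (W=0, X=0, Z=1, Y=2) weight 1/42
  (W=0, X=1, Z=0, Y=1) weight 1/168
  (W=0, X=1, Z=2, Y=1) weight 1/168
  (W=0, X=2, Z=1, Y=0) weight 1/168
  (W=1, X=0, Z=1, Y=2) weight 1/252
  (W=1, X=1, Z=0, Y=1) weight 1/252
  (W=1, X=1, Z=2, Y=1) weight 1/252
  (W=1, X=2, Z=1, Y=0) weight 1/252
  … 8 more
Group by Y:
  weight(Y=0) = 1/63
  weight(Y=1) = 2/63
  weight(Y=2) = 13/252
Total weight = 1/63 + 2/63 + 13/252 = 25/252
P(Y=0 | obs) = 1/63 / 25/252 = 4/25
P(Y=1 | obs) = 2/63 / 25/252 = 8/25
P(Y=2 | obs) = 13/252 / 25/252 = 13/25

P(Y = 2 | obs) = 13/25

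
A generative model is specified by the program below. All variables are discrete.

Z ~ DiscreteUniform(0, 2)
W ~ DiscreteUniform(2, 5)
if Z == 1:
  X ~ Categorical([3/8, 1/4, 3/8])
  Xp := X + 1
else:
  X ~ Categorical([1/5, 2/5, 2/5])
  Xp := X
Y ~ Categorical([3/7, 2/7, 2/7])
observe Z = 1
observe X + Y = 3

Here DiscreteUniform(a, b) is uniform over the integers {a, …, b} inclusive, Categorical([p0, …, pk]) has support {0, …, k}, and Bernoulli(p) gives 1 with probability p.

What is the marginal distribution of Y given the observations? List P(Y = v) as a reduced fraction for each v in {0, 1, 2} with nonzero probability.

Enumerate traces; 8 have nonzero weight after conditioning:
  (Z=1, W=2, X=1, Y=2) weight 1/168
  (Z=1, W=2, X=2, Y=1) weight 1/112
  (Z=1, W=3, X=1, Y=2) weight 1/168
  (Z=1, W=3, X=2, Y=1) weight 1/112
  (Z=1, W=4, X=1, Y=2) weight 1/168
  (Z=1, W=4, X=2, Y=1) weight 1/112
  (Z=1, W=5, X=1, Y=2) weight 1/168
  (Z=1, W=5, X=2, Y=1) weight 1/112
Group by Y:
  weight(Y=1) = 1/28
  weight(Y=2) = 1/42
Total weight = 1/28 + 1/42 = 5/84
P(Y=1 | obs) = 1/28 / 5/84 = 3/5
P(Y=2 | obs) = 1/42 / 5/84 = 2/5

P(Y=1) = 3/5, P(Y=2) = 2/5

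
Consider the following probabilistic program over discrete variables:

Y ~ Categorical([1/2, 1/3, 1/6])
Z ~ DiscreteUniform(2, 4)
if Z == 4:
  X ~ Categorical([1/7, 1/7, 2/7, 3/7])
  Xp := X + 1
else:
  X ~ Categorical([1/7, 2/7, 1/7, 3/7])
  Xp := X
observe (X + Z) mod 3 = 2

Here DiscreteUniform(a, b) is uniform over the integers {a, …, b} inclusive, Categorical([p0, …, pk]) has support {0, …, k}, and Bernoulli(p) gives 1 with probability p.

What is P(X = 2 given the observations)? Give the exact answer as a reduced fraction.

P(X = 2 | obs) = 1/6

Enumerate traces; 12 have nonzero weight after conditioning:
  (Y=0, Z=2, X=0) weight 1/42
  (Y=0, Z=2, X=3) weight 1/14
  (Y=0, Z=3, X=2) weight 1/42
  (Y=0, Z=4, X=1) weight 1/42
  (Y=1, Z=2, X=0) weight 1/63
  (Y=1, Z=2, X=3) weight 1/21
  (Y=1, Z=3, X=2) weight 1/63
  (Y=1, Z=4, X=1) weight 1/63
  … 4 more
Group by X:
  weight(X=0) = 1/21
  weight(X=1) = 1/21
  weight(X=2) = 1/21
  weight(X=3) = 1/7
Total weight = 1/21 + 1/21 + 1/21 + 1/7 = 2/7
P(X=0 | obs) = 1/21 / 2/7 = 1/6
P(X=1 | obs) = 1/21 / 2/7 = 1/6
P(X=2 | obs) = 1/21 / 2/7 = 1/6
P(X=3 | obs) = 1/7 / 2/7 = 1/2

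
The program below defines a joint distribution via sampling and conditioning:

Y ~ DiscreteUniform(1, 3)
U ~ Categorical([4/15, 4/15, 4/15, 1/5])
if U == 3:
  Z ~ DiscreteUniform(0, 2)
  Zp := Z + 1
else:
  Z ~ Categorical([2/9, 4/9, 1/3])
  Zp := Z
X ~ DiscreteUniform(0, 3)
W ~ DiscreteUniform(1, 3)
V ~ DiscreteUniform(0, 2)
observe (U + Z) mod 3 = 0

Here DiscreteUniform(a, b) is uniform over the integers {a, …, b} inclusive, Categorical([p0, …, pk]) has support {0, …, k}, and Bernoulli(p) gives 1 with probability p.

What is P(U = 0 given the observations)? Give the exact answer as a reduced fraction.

P(U = 0 | obs) = 8/45

Enumerate traces; 432 have nonzero weight after conditioning:
  (Y=1, U=0, Z=0, X=0, W=1, V=0) weight 2/3645
  (Y=1, U=0, Z=0, X=0, W=1, V=1) weight 2/3645
  (Y=1, U=0, Z=0, X=0, W=1, V=2) weight 2/3645
  (Y=1, U=0, Z=0, X=0, W=2, V=0) weight 2/3645
  (Y=1, U=0, Z=0, X=0, W=2, V=1) weight 2/3645
  (Y=1, U=0, Z=0, X=0, W=2, V=2) weight 2/3645
  (Y=1, U=0, Z=0, X=0, W=3, V=0) weight 2/3645
  (Y=1, U=0, Z=0, X=0, W=3, V=1) weight 2/3645
  (Y=1, U=1, Z=2, X=0, W=1, V=0) weight 1/1215
  (Y=1, U=2, Z=1, X=0, W=1, V=0) weight 4/3645
  … 422 more
Group by U:
  weight(U=0) = 8/135
  weight(U=1) = 4/45
  weight(U=2) = 16/135
  weight(U=3) = 1/15
Total weight = 8/135 + 4/45 + 16/135 + 1/15 = 1/3
P(U=0 | obs) = 8/135 / 1/3 = 8/45
P(U=1 | obs) = 4/45 / 1/3 = 4/15
P(U=2 | obs) = 16/135 / 1/3 = 16/45
P(U=3 | obs) = 1/15 / 1/3 = 1/5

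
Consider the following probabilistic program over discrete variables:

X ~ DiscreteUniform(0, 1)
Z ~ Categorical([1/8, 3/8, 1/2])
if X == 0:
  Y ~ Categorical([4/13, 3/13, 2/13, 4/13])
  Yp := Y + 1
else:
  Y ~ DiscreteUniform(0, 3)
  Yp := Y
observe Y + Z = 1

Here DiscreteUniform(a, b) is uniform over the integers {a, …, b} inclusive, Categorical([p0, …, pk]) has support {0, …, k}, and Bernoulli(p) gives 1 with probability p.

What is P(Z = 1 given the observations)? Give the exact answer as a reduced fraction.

Enumerate traces; 4 have nonzero weight after conditioning:
  (X=0, Z=0, Y=1) weight 3/208
  (X=0, Z=1, Y=0) weight 3/52
  (X=1, Z=0, Y=1) weight 1/64
  (X=1, Z=1, Y=0) weight 3/64
Group by Z:
  weight(Z=0) = 25/832
  weight(Z=1) = 87/832
Total weight = 25/832 + 87/832 = 7/52
P(Z=0 | obs) = 25/832 / 7/52 = 25/112
P(Z=1 | obs) = 87/832 / 7/52 = 87/112

P(Z = 1 | obs) = 87/112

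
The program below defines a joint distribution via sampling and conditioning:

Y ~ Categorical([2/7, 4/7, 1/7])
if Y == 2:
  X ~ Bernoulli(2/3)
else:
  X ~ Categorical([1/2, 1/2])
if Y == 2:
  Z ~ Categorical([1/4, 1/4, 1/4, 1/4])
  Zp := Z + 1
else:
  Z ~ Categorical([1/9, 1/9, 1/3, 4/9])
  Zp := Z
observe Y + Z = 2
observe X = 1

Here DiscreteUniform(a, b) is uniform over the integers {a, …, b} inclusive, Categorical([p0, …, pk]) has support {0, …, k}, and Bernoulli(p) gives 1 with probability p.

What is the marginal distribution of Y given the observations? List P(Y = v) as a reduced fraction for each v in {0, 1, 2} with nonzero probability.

P(Y=0) = 6/13, P(Y=1) = 4/13, P(Y=2) = 3/13

Enumerate traces; 3 have nonzero weight after conditioning:
  (Y=0, X=1, Z=2) weight 1/21
  (Y=1, X=1, Z=1) weight 2/63
  (Y=2, X=1, Z=0) weight 1/42
Group by Y:
  weight(Y=0) = 1/21
  weight(Y=1) = 2/63
  weight(Y=2) = 1/42
Total weight = 1/21 + 2/63 + 1/42 = 13/126
P(Y=0 | obs) = 1/21 / 13/126 = 6/13
P(Y=1 | obs) = 2/63 / 13/126 = 4/13
P(Y=2 | obs) = 1/42 / 13/126 = 3/13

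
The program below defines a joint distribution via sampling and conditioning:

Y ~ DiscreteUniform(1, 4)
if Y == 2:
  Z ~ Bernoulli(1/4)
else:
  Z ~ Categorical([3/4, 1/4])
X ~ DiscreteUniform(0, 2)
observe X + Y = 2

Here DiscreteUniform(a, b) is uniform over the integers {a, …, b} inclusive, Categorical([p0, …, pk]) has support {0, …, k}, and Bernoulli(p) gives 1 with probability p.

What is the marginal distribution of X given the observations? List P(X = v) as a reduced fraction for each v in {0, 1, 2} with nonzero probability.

P(X=0) = 1/2, P(X=1) = 1/2

Enumerate traces; 4 have nonzero weight after conditioning:
  (Y=1, Z=0, X=1) weight 1/16
  (Y=1, Z=1, X=1) weight 1/48
  (Y=2, Z=0, X=0) weight 1/16
  (Y=2, Z=1, X=0) weight 1/48
Group by X:
  weight(X=0) = 1/12
  weight(X=1) = 1/12
Total weight = 1/12 + 1/12 = 1/6
P(X=0 | obs) = 1/12 / 1/6 = 1/2
P(X=1 | obs) = 1/12 / 1/6 = 1/2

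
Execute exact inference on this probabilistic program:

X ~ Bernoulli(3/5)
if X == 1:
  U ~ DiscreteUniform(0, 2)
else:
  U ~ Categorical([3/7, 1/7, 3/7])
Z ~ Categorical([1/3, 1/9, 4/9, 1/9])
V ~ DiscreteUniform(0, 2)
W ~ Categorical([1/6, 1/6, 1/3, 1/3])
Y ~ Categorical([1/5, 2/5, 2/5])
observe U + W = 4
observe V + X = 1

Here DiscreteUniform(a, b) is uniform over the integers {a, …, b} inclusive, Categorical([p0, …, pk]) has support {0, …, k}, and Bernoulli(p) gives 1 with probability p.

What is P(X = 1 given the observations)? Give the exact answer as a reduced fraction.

Enumerate traces; 48 have nonzero weight after conditioning:
  (X=0, U=1, Z=0, V=1, W=3, Y=0) weight 2/4725
  (X=0, U=1, Z=0, V=1, W=3, Y=1) weight 4/4725
  (X=0, U=1, Z=0, V=1, W=3, Y=2) weight 4/4725
  (X=0, U=1, Z=1, V=1, W=3, Y=0) weight 2/14175
  (X=0, U=1, Z=1, V=1, W=3, Y=1) weight 4/14175
  (X=0, U=1, Z=1, V=1, W=3, Y=2) weight 4/14175
  (X=0, U=1, Z=2, V=1, W=3, Y=0) weight 8/14175
  (X=0, U=1, Z=2, V=1, W=3, Y=1) weight 16/14175
  (X=1, U=1, Z=0, V=0, W=3, Y=0) weight 1/675
  … 39 more
Group by X:
  weight(X=0) = 8/315
  weight(X=1) = 2/45
Total weight = 8/315 + 2/45 = 22/315
P(X=0 | obs) = 8/315 / 22/315 = 4/11
P(X=1 | obs) = 2/45 / 22/315 = 7/11

P(X = 1 | obs) = 7/11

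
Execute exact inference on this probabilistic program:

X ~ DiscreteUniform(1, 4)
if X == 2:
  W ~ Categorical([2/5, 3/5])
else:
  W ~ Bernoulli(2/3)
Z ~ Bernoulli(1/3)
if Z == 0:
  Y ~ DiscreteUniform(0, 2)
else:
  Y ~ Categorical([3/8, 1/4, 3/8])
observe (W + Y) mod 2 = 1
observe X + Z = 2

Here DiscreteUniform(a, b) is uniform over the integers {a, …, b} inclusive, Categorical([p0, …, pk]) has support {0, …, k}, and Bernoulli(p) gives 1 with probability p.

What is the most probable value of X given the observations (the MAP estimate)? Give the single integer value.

argmax_v P(X = v | obs) = 2

Enumerate traces; 6 have nonzero weight after conditioning:
  (X=1, W=0, Z=1, Y=1) weight 1/144
  (X=1, W=1, Z=1, Y=0) weight 1/48
  (X=1, W=1, Z=1, Y=2) weight 1/48
  (X=2, W=0, Z=0, Y=1) weight 1/45
  (X=2, W=1, Z=0, Y=0) weight 1/30
  (X=2, W=1, Z=0, Y=2) weight 1/30
Group by X:
  weight(X=1) = 7/144
  weight(X=2) = 4/45
Total weight = 7/144 + 4/45 = 11/80
P(X=1 | obs) = 7/144 / 11/80 = 35/99
P(X=2 | obs) = 4/45 / 11/80 = 64/99
argmax = 2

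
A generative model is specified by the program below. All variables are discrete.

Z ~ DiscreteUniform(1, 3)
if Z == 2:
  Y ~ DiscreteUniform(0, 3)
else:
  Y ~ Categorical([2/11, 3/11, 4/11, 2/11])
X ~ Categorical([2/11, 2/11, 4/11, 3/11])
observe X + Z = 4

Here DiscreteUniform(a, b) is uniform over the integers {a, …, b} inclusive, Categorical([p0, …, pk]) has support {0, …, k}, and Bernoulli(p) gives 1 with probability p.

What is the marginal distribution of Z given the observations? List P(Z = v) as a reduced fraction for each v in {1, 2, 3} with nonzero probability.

Enumerate traces; 12 have nonzero weight after conditioning:
  (Z=1, Y=0, X=3) weight 2/121
  (Z=1, Y=1, X=3) weight 3/121
  (Z=1, Y=2, X=3) weight 4/121
  (Z=1, Y=3, X=3) weight 2/121
  (Z=2, Y=0, X=2) weight 1/33
  (Z=2, Y=1, X=2) weight 1/33
  (Z=2, Y=2, X=2) weight 1/33
  (Z=2, Y=3, X=2) weight 1/33
  (Z=3, Y=0, X=1) weight 4/363
  … 3 more
Group by Z:
  weight(Z=1) = 1/11
  weight(Z=2) = 4/33
  weight(Z=3) = 2/33
Total weight = 1/11 + 4/33 + 2/33 = 3/11
P(Z=1 | obs) = 1/11 / 3/11 = 1/3
P(Z=2 | obs) = 4/33 / 3/11 = 4/9
P(Z=3 | obs) = 2/33 / 3/11 = 2/9

P(Z=1) = 1/3, P(Z=2) = 4/9, P(Z=3) = 2/9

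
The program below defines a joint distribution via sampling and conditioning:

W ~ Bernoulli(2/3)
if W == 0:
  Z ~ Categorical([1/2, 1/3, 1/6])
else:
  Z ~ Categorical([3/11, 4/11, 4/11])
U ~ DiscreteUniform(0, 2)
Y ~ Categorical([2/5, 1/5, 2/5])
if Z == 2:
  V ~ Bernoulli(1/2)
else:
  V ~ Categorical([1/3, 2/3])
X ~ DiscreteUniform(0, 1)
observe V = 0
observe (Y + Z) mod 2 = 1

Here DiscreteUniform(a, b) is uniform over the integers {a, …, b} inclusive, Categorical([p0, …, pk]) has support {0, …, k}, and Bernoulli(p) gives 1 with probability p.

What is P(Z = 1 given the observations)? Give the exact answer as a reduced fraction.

Enumerate traces; 48 have nonzero weight after conditioning:
  (W=0, Z=0, U=0, Y=1, V=0, X=0) weight 1/540
  (W=0, Z=0, U=0, Y=1, V=0, X=1) weight 1/540
  (W=0, Z=0, U=1, Y=1, V=0, X=0) weight 1/540
  (W=0, Z=0, U=1, Y=1, V=0, X=1) weight 1/540
  (W=0, Z=0, U=2, Y=1, V=0, X=0) weight 1/540
  (W=0, Z=0, U=2, Y=1, V=0, X=1) weight 1/540
  (W=0, Z=1, U=0, Y=0, V=0, X=0) weight 1/405
  (W=0, Z=1, U=0, Y=0, V=0, X=1) weight 1/405
  (W=0, Z=2, U=0, Y=1, V=0, X=0) weight 1/1080
  … 39 more
Group by Z:
  weight(Z=0) = 23/990
  weight(Z=1) = 28/297
  weight(Z=2) = 59/1980
Total weight = 23/990 + 28/297 + 59/1980 = 175/1188
P(Z=0 | obs) = 23/990 / 175/1188 = 138/875
P(Z=1 | obs) = 28/297 / 175/1188 = 16/25
P(Z=2 | obs) = 59/1980 / 175/1188 = 177/875

P(Z = 1 | obs) = 16/25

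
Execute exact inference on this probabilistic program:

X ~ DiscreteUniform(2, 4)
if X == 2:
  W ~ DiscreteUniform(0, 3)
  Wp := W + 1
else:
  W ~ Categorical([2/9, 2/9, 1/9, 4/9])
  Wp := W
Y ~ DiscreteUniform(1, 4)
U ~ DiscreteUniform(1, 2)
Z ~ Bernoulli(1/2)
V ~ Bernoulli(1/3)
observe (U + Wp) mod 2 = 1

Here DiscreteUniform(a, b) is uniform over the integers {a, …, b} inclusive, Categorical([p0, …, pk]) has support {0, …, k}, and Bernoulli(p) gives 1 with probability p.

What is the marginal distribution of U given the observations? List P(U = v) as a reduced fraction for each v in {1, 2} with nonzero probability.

P(U=1) = 7/18, P(U=2) = 11/18

Enumerate traces; 192 have nonzero weight after conditioning:
  (X=2, W=0, Y=1, U=2, Z=0, V=0) weight 1/288
  (X=2, W=0, Y=1, U=2, Z=0, V=1) weight 1/576
  (X=2, W=0, Y=1, U=2, Z=1, V=0) weight 1/288
  (X=2, W=0, Y=1, U=2, Z=1, V=1) weight 1/576
  (X=2, W=0, Y=2, U=2, Z=0, V=0) weight 1/288
  (X=2, W=0, Y=2, U=2, Z=0, V=1) weight 1/576
  (X=2, W=0, Y=2, U=2, Z=1, V=0) weight 1/288
  (X=2, W=0, Y=2, U=2, Z=1, V=1) weight 1/576
  (X=2, W=1, Y=1, U=1, Z=0, V=0) weight 1/288
  … 183 more
Group by U:
  weight(U=1) = 7/36
  weight(U=2) = 11/36
Total weight = 7/36 + 11/36 = 1/2
P(U=1 | obs) = 7/36 / 1/2 = 7/18
P(U=2 | obs) = 11/36 / 1/2 = 11/18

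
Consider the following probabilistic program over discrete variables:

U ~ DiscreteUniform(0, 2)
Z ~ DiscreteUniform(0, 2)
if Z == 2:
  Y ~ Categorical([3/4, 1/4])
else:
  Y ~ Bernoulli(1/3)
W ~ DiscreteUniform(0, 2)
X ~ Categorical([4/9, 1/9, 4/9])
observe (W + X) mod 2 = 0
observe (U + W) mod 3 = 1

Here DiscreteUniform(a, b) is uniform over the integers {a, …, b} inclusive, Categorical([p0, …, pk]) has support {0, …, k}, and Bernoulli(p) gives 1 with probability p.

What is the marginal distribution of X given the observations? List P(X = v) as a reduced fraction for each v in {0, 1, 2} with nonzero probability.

Enumerate traces; 30 have nonzero weight after conditioning:
  (U=0, Z=0, Y=0, W=1, X=1) weight 2/729
  (U=0, Z=0, Y=1, W=1, X=1) weight 1/729
  (U=0, Z=1, Y=0, W=1, X=1) weight 2/729
  (U=0, Z=1, Y=1, W=1, X=1) weight 1/729
  (U=0, Z=2, Y=0, W=1, X=1) weight 1/324
  (U=0, Z=2, Y=1, W=1, X=1) weight 1/972
  (U=1, Z=0, Y=0, W=0, X=0) weight 8/729
  (U=1, Z=0, Y=0, W=0, X=2) weight 8/729
  … 22 more
Group by X:
  weight(X=0) = 8/81
  weight(X=1) = 1/81
  weight(X=2) = 8/81
Total weight = 8/81 + 1/81 + 8/81 = 17/81
P(X=0 | obs) = 8/81 / 17/81 = 8/17
P(X=1 | obs) = 1/81 / 17/81 = 1/17
P(X=2 | obs) = 8/81 / 17/81 = 8/17

P(X=0) = 8/17, P(X=1) = 1/17, P(X=2) = 8/17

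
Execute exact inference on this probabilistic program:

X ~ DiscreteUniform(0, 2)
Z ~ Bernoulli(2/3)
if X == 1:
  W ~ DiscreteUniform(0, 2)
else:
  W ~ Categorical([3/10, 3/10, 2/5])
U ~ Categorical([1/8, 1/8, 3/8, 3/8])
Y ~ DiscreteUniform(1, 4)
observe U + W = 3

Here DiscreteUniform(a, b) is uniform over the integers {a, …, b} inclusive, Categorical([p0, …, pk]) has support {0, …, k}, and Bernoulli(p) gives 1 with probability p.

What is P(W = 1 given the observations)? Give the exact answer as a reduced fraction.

Enumerate traces; 72 have nonzero weight after conditioning:
  (X=0, Z=0, W=0, U=3, Y=1) weight 1/320
  (X=0, Z=0, W=0, U=3, Y=2) weight 1/320
  (X=0, Z=0, W=0, U=3, Y=3) weight 1/320
  (X=0, Z=0, W=0, U=3, Y=4) weight 1/320
  (X=0, Z=0, W=1, U=2, Y=1) weight 1/320
  (X=0, Z=0, W=1, U=2, Y=2) weight 1/320
  (X=0, Z=0, W=1, U=2, Y=3) weight 1/320
  (X=0, Z=0, W=1, U=2, Y=4) weight 1/320
  (X=0, Z=0, W=2, U=1, Y=1) weight 1/720
  … 63 more
Group by W:
  weight(W=0) = 7/60
  weight(W=1) = 7/60
  weight(W=2) = 17/360
Total weight = 7/60 + 7/60 + 17/360 = 101/360
P(W=0 | obs) = 7/60 / 101/360 = 42/101
P(W=1 | obs) = 7/60 / 101/360 = 42/101
P(W=2 | obs) = 17/360 / 101/360 = 17/101

P(W = 1 | obs) = 42/101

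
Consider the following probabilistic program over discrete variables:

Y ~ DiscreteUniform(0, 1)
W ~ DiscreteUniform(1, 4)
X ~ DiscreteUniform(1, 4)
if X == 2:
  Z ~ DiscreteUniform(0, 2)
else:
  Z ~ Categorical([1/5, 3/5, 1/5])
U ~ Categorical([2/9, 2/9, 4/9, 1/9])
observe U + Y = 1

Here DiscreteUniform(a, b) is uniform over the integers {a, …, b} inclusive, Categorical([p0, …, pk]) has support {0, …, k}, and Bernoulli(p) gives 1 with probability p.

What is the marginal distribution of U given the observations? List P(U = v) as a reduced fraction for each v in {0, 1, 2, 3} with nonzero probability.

P(U=0) = 1/2, P(U=1) = 1/2

Enumerate traces; 96 have nonzero weight after conditioning:
  (Y=0, W=1, X=1, Z=0, U=1) weight 1/720
  (Y=0, W=1, X=1, Z=1, U=1) weight 1/240
  (Y=0, W=1, X=1, Z=2, U=1) weight 1/720
  (Y=0, W=1, X=2, Z=0, U=1) weight 1/432
  (Y=0, W=1, X=2, Z=1, U=1) weight 1/432
  (Y=0, W=1, X=2, Z=2, U=1) weight 1/432
  (Y=0, W=1, X=3, Z=0, U=1) weight 1/720
  (Y=0, W=1, X=3, Z=1, U=1) weight 1/240
  (Y=1, W=1, X=1, Z=0, U=0) weight 1/720
  … 87 more
Group by U:
  weight(U=0) = 1/9
  weight(U=1) = 1/9
Total weight = 1/9 + 1/9 = 2/9
P(U=0 | obs) = 1/9 / 2/9 = 1/2
P(U=1 | obs) = 1/9 / 2/9 = 1/2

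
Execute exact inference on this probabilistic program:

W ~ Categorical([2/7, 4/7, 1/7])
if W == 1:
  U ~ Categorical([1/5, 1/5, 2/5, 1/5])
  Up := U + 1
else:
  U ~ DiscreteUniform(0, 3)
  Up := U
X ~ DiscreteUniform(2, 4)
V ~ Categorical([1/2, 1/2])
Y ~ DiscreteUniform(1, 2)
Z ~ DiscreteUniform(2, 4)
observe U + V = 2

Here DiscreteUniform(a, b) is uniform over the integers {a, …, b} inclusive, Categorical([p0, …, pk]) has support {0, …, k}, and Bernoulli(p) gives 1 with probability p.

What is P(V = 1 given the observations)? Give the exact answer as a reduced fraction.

Enumerate traces; 108 have nonzero weight after conditioning:
  (W=0, U=1, X=2, V=1, Y=1, Z=2) weight 1/504
  (W=0, U=1, X=2, V=1, Y=1, Z=3) weight 1/504
  (W=0, U=1, X=2, V=1, Y=1, Z=4) weight 1/504
  (W=0, U=1, X=2, V=1, Y=2, Z=2) weight 1/504
  (W=0, U=1, X=2, V=1, Y=2, Z=3) weight 1/504
  (W=0, U=1, X=2, V=1, Y=2, Z=4) weight 1/504
  (W=0, U=1, X=3, V=1, Y=1, Z=2) weight 1/504
  (W=0, U=1, X=3, V=1, Y=1, Z=3) weight 1/504
  (W=0, U=2, X=2, V=0, Y=1, Z=2) weight 1/504
  … 99 more
Group by V:
  weight(V=0) = 47/280
  weight(V=1) = 31/280
Total weight = 47/280 + 31/280 = 39/140
P(V=0 | obs) = 47/280 / 39/140 = 47/78
P(V=1 | obs) = 31/280 / 39/140 = 31/78

P(V = 1 | obs) = 31/78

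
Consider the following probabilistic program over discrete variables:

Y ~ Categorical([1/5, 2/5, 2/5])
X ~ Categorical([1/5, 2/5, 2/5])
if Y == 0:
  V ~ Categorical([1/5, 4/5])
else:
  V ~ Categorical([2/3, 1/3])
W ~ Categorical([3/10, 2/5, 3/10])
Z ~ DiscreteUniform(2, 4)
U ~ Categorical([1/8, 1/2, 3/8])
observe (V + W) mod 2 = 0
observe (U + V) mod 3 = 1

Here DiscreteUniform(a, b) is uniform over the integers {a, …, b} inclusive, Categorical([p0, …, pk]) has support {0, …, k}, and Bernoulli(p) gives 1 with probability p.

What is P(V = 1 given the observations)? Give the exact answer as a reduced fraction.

P(V = 1 | obs) = 16/145

Enumerate traces; 81 have nonzero weight after conditioning:
  (Y=0, X=0, V=0, W=0, Z=2, U=1) weight 1/2500
  (Y=0, X=0, V=0, W=0, Z=3, U=1) weight 1/2500
  (Y=0, X=0, V=0, W=0, Z=4, U=1) weight 1/2500
  (Y=0, X=0, V=0, W=2, Z=2, U=1) weight 1/2500
  (Y=0, X=0, V=0, W=2, Z=3, U=1) weight 1/2500
  (Y=0, X=0, V=0, W=2, Z=4, U=1) weight 1/2500
  (Y=0, X=0, V=1, W=1, Z=2, U=0) weight 1/1875
  (Y=0, X=0, V=1, W=1, Z=3, U=0) weight 1/1875
  … 73 more
Group by V:
  weight(V=0) = 43/250
  weight(V=1) = 8/375
Total weight = 43/250 + 8/375 = 29/150
P(V=0 | obs) = 43/250 / 29/150 = 129/145
P(V=1 | obs) = 8/375 / 29/150 = 16/145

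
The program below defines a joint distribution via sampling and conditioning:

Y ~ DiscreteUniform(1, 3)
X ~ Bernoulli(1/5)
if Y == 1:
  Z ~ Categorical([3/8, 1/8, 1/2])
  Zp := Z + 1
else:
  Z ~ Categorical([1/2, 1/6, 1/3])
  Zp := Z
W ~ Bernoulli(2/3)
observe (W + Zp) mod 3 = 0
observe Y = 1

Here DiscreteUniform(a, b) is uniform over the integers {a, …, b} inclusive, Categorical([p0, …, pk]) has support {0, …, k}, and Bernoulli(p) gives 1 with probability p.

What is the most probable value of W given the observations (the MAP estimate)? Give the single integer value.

Enumerate traces; 4 have nonzero weight after conditioning:
  (Y=1, X=0, Z=1, W=1) weight 1/45
  (Y=1, X=0, Z=2, W=0) weight 2/45
  (Y=1, X=1, Z=1, W=1) weight 1/180
  (Y=1, X=1, Z=2, W=0) weight 1/90
Group by W:
  weight(W=0) = 1/18
  weight(W=1) = 1/36
Total weight = 1/18 + 1/36 = 1/12
P(W=0 | obs) = 1/18 / 1/12 = 2/3
P(W=1 | obs) = 1/36 / 1/12 = 1/3
argmax = 0

argmax_v P(W = v | obs) = 0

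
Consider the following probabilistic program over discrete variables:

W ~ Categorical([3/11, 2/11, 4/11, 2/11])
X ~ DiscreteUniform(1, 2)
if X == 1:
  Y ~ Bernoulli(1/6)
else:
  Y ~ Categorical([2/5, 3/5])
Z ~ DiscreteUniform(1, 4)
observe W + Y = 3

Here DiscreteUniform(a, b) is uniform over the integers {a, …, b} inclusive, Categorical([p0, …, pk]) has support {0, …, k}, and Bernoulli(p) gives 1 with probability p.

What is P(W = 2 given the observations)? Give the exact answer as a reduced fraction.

P(W = 2 | obs) = 46/83

Enumerate traces; 16 have nonzero weight after conditioning:
  (W=2, X=1, Y=1, Z=1) weight 1/132
  (W=2, X=1, Y=1, Z=2) weight 1/132
  (W=2, X=1, Y=1, Z=3) weight 1/132
  (W=2, X=1, Y=1, Z=4) weight 1/132
  (W=2, X=2, Y=1, Z=1) weight 3/110
  (W=2, X=2, Y=1, Z=2) weight 3/110
  (W=2, X=2, Y=1, Z=3) weight 3/110
  (W=2, X=2, Y=1, Z=4) weight 3/110
  (W=3, X=1, Y=0, Z=1) weight 5/264
  … 7 more
Group by W:
  weight(W=2) = 23/165
  weight(W=3) = 37/330
Total weight = 23/165 + 37/330 = 83/330
P(W=2 | obs) = 23/165 / 83/330 = 46/83
P(W=3 | obs) = 37/330 / 83/330 = 37/83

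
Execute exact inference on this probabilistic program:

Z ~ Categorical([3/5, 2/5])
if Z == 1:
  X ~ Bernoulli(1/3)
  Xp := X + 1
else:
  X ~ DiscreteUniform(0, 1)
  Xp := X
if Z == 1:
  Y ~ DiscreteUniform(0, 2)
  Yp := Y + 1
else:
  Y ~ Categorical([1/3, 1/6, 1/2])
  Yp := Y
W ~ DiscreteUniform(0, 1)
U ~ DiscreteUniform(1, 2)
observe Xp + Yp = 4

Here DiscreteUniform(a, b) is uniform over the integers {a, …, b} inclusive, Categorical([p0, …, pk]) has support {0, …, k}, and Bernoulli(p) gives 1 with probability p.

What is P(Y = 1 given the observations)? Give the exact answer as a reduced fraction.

P(Y = 1 | obs) = 1/3

Enumerate traces; 8 have nonzero weight after conditioning:
  (Z=1, X=0, Y=2, W=0, U=1) weight 1/45
  (Z=1, X=0, Y=2, W=0, U=2) weight 1/45
  (Z=1, X=0, Y=2, W=1, U=1) weight 1/45
  (Z=1, X=0, Y=2, W=1, U=2) weight 1/45
  (Z=1, X=1, Y=1, W=0, U=1) weight 1/90
  (Z=1, X=1, Y=1, W=0, U=2) weight 1/90
  (Z=1, X=1, Y=1, W=1, U=1) weight 1/90
  (Z=1, X=1, Y=1, W=1, U=2) weight 1/90
Group by Y:
  weight(Y=1) = 2/45
  weight(Y=2) = 4/45
Total weight = 2/45 + 4/45 = 2/15
P(Y=1 | obs) = 2/45 / 2/15 = 1/3
P(Y=2 | obs) = 4/45 / 2/15 = 2/3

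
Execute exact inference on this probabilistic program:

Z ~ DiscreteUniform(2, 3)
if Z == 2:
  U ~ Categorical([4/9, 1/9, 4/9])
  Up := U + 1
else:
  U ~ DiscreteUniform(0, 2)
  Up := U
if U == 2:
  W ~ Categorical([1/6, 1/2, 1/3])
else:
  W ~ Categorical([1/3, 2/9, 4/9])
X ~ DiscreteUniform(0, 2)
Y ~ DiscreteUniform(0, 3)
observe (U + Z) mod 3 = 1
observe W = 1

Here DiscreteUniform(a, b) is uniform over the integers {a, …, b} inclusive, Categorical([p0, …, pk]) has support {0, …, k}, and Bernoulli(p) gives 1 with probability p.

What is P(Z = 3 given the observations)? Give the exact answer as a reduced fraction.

Enumerate traces; 24 have nonzero weight after conditioning:
  (Z=2, U=2, W=1, X=0, Y=0) weight 1/108
  (Z=2, U=2, W=1, X=0, Y=1) weight 1/108
  (Z=2, U=2, W=1, X=0, Y=2) weight 1/108
  (Z=2, U=2, W=1, X=0, Y=3) weight 1/108
  (Z=2, U=2, W=1, X=1, Y=0) weight 1/108
  (Z=2, U=2, W=1, X=1, Y=1) weight 1/108
  (Z=2, U=2, W=1, X=1, Y=2) weight 1/108
  (Z=2, U=2, W=1, X=1, Y=3) weight 1/108
  (Z=3, U=1, W=1, X=0, Y=0) weight 1/324
  … 15 more
Group by Z:
  weight(Z=2) = 1/9
  weight(Z=3) = 1/27
Total weight = 1/9 + 1/27 = 4/27
P(Z=2 | obs) = 1/9 / 4/27 = 3/4
P(Z=3 | obs) = 1/27 / 4/27 = 1/4

P(Z = 3 | obs) = 1/4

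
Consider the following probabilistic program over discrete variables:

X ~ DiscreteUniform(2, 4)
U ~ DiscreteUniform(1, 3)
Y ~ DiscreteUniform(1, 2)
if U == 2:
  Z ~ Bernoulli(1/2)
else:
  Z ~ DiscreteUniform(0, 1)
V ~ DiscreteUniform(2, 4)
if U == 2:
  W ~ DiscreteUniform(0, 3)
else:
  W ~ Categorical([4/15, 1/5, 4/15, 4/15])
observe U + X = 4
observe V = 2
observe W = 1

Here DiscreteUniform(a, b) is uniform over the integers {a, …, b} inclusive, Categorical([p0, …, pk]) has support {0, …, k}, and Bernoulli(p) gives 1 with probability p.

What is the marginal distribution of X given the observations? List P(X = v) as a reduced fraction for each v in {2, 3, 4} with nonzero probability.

Enumerate traces; 8 have nonzero weight after conditioning:
  (X=2, U=2, Y=1, Z=0, V=2, W=1) weight 1/432
  (X=2, U=2, Y=1, Z=1, V=2, W=1) weight 1/432
  (X=2, U=2, Y=2, Z=0, V=2, W=1) weight 1/432
  (X=2, U=2, Y=2, Z=1, V=2, W=1) weight 1/432
  (X=3, U=1, Y=1, Z=0, V=2, W=1) weight 1/540
  (X=3, U=1, Y=1, Z=1, V=2, W=1) weight 1/540
  (X=3, U=1, Y=2, Z=0, V=2, W=1) weight 1/540
  (X=3, U=1, Y=2, Z=1, V=2, W=1) weight 1/540
Group by X:
  weight(X=2) = 1/108
  weight(X=3) = 1/135
Total weight = 1/108 + 1/135 = 1/60
P(X=2 | obs) = 1/108 / 1/60 = 5/9
P(X=3 | obs) = 1/135 / 1/60 = 4/9

P(X=2) = 5/9, P(X=3) = 4/9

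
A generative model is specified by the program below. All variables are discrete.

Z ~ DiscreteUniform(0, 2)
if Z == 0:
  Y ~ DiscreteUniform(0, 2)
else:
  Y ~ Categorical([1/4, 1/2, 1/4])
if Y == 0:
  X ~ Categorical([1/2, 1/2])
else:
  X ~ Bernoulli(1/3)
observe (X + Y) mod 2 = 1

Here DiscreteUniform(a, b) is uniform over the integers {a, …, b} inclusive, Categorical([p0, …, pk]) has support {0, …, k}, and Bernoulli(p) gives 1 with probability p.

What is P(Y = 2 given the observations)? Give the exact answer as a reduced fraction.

P(Y = 2 | obs) = 10/57

Enumerate traces; 9 have nonzero weight after conditioning:
  (Z=0, Y=0, X=1) weight 1/18
  (Z=0, Y=1, X=0) weight 2/27
  (Z=0, Y=2, X=1) weight 1/27
  (Z=1, Y=0, X=1) weight 1/24
  (Z=1, Y=1, X=0) weight 1/9
  (Z=1, Y=2, X=1) weight 1/36
  (Z=2, Y=0, X=1) weight 1/24
  (Z=2, Y=1, X=0) weight 1/9
  … 1 more
Group by Y:
  weight(Y=0) = 5/36
  weight(Y=1) = 8/27
  weight(Y=2) = 5/54
Total weight = 5/36 + 8/27 + 5/54 = 19/36
P(Y=0 | obs) = 5/36 / 19/36 = 5/19
P(Y=1 | obs) = 8/27 / 19/36 = 32/57
P(Y=2 | obs) = 5/54 / 19/36 = 10/57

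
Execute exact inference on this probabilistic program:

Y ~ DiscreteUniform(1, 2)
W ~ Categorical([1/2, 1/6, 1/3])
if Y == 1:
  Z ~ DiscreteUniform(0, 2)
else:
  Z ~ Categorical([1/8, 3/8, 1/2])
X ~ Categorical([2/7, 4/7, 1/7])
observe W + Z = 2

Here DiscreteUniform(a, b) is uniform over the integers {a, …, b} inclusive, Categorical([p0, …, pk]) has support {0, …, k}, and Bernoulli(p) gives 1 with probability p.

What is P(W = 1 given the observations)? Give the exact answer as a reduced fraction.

Enumerate traces; 18 have nonzero weight after conditioning:
  (Y=1, W=0, Z=2, X=0) weight 1/42
  (Y=1, W=0, Z=2, X=1) weight 1/21
  (Y=1, W=0, Z=2, X=2) weight 1/84
  (Y=1, W=1, Z=1, X=0) weight 1/126
  (Y=1, W=1, Z=1, X=1) weight 1/63
  (Y=1, W=1, Z=1, X=2) weight 1/252
  (Y=1, W=2, Z=0, X=0) weight 1/63
  (Y=1, W=2, Z=0, X=1) weight 2/63
  … 10 more
Group by W:
  weight(W=0) = 5/24
  weight(W=1) = 17/288
  weight(W=2) = 11/144
Total weight = 5/24 + 17/288 + 11/144 = 11/32
P(W=0 | obs) = 5/24 / 11/32 = 20/33
P(W=1 | obs) = 17/288 / 11/32 = 17/99
P(W=2 | obs) = 11/144 / 11/32 = 2/9

P(W = 1 | obs) = 17/99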